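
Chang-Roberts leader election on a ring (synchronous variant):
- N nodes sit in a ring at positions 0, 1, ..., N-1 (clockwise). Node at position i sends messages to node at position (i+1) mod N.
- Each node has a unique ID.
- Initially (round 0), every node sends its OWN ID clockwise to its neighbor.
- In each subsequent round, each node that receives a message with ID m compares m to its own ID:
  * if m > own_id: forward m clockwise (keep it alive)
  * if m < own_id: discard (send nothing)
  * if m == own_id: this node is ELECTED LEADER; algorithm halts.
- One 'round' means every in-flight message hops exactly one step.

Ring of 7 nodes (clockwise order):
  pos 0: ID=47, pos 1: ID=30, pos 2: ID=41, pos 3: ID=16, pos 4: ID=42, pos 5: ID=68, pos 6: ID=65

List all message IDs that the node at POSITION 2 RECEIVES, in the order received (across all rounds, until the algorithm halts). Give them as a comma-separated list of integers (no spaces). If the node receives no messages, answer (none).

Round 1: pos1(id30) recv 47: fwd; pos2(id41) recv 30: drop; pos3(id16) recv 41: fwd; pos4(id42) recv 16: drop; pos5(id68) recv 42: drop; pos6(id65) recv 68: fwd; pos0(id47) recv 65: fwd
Round 2: pos2(id41) recv 47: fwd; pos4(id42) recv 41: drop; pos0(id47) recv 68: fwd; pos1(id30) recv 65: fwd
Round 3: pos3(id16) recv 47: fwd; pos1(id30) recv 68: fwd; pos2(id41) recv 65: fwd
Round 4: pos4(id42) recv 47: fwd; pos2(id41) recv 68: fwd; pos3(id16) recv 65: fwd
Round 5: pos5(id68) recv 47: drop; pos3(id16) recv 68: fwd; pos4(id42) recv 65: fwd
Round 6: pos4(id42) recv 68: fwd; pos5(id68) recv 65: drop
Round 7: pos5(id68) recv 68: ELECTED

Answer: 30,47,65,68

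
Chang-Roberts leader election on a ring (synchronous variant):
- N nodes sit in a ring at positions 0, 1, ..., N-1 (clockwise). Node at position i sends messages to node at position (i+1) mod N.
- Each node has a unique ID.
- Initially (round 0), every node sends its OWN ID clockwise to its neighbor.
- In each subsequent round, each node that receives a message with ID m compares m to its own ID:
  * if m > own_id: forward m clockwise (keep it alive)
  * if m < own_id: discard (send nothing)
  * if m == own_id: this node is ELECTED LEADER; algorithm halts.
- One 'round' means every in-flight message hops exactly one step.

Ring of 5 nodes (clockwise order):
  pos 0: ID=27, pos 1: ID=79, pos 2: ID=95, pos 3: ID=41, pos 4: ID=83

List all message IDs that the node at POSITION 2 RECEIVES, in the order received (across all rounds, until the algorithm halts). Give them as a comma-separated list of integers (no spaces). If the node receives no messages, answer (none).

Round 1: pos1(id79) recv 27: drop; pos2(id95) recv 79: drop; pos3(id41) recv 95: fwd; pos4(id83) recv 41: drop; pos0(id27) recv 83: fwd
Round 2: pos4(id83) recv 95: fwd; pos1(id79) recv 83: fwd
Round 3: pos0(id27) recv 95: fwd; pos2(id95) recv 83: drop
Round 4: pos1(id79) recv 95: fwd
Round 5: pos2(id95) recv 95: ELECTED

Answer: 79,83,95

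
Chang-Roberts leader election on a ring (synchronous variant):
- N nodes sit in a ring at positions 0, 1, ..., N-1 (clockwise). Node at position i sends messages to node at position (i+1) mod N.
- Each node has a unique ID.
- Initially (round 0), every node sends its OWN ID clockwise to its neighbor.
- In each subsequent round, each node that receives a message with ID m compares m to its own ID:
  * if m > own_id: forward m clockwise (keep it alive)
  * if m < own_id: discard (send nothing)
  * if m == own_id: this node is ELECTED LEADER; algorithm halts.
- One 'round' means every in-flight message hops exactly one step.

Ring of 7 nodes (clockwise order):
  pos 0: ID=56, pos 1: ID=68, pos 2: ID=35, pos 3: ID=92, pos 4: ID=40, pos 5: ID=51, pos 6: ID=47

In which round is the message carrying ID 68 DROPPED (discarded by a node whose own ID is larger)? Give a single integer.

Round 1: pos1(id68) recv 56: drop; pos2(id35) recv 68: fwd; pos3(id92) recv 35: drop; pos4(id40) recv 92: fwd; pos5(id51) recv 40: drop; pos6(id47) recv 51: fwd; pos0(id56) recv 47: drop
Round 2: pos3(id92) recv 68: drop; pos5(id51) recv 92: fwd; pos0(id56) recv 51: drop
Round 3: pos6(id47) recv 92: fwd
Round 4: pos0(id56) recv 92: fwd
Round 5: pos1(id68) recv 92: fwd
Round 6: pos2(id35) recv 92: fwd
Round 7: pos3(id92) recv 92: ELECTED
Message ID 68 originates at pos 1; dropped at pos 3 in round 2

Answer: 2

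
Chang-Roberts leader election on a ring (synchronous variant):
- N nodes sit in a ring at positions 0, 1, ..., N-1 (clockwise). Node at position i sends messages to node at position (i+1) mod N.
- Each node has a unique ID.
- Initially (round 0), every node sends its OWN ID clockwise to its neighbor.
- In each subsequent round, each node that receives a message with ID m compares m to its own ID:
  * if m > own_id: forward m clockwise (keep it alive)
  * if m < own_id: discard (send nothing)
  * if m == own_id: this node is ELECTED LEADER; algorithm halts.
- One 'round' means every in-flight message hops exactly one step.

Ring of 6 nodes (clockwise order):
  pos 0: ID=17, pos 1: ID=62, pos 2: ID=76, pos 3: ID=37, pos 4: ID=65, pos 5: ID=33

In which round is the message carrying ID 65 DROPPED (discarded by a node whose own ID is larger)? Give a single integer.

Answer: 4

Derivation:
Round 1: pos1(id62) recv 17: drop; pos2(id76) recv 62: drop; pos3(id37) recv 76: fwd; pos4(id65) recv 37: drop; pos5(id33) recv 65: fwd; pos0(id17) recv 33: fwd
Round 2: pos4(id65) recv 76: fwd; pos0(id17) recv 65: fwd; pos1(id62) recv 33: drop
Round 3: pos5(id33) recv 76: fwd; pos1(id62) recv 65: fwd
Round 4: pos0(id17) recv 76: fwd; pos2(id76) recv 65: drop
Round 5: pos1(id62) recv 76: fwd
Round 6: pos2(id76) recv 76: ELECTED
Message ID 65 originates at pos 4; dropped at pos 2 in round 4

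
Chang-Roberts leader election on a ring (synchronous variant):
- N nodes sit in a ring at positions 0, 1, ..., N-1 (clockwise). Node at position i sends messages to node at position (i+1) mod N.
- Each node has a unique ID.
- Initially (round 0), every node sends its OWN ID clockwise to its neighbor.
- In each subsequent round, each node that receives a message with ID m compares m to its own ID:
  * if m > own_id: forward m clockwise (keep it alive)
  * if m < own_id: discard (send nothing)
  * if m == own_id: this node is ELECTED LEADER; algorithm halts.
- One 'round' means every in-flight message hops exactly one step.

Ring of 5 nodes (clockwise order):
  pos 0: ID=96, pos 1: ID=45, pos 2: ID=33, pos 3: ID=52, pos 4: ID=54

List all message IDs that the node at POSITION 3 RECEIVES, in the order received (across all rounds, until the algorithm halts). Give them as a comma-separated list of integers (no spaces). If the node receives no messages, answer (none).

Answer: 33,45,96

Derivation:
Round 1: pos1(id45) recv 96: fwd; pos2(id33) recv 45: fwd; pos3(id52) recv 33: drop; pos4(id54) recv 52: drop; pos0(id96) recv 54: drop
Round 2: pos2(id33) recv 96: fwd; pos3(id52) recv 45: drop
Round 3: pos3(id52) recv 96: fwd
Round 4: pos4(id54) recv 96: fwd
Round 5: pos0(id96) recv 96: ELECTED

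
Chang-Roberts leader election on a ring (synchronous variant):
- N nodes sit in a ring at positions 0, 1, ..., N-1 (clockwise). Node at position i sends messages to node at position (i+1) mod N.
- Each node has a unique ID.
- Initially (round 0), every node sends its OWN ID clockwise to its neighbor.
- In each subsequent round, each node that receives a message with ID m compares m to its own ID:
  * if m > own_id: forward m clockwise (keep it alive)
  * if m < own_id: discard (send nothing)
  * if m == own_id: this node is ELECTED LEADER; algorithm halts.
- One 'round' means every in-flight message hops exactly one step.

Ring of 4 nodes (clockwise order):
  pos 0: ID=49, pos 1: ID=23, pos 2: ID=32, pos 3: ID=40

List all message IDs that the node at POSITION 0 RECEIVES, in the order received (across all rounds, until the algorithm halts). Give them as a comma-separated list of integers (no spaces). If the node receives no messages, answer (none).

Round 1: pos1(id23) recv 49: fwd; pos2(id32) recv 23: drop; pos3(id40) recv 32: drop; pos0(id49) recv 40: drop
Round 2: pos2(id32) recv 49: fwd
Round 3: pos3(id40) recv 49: fwd
Round 4: pos0(id49) recv 49: ELECTED

Answer: 40,49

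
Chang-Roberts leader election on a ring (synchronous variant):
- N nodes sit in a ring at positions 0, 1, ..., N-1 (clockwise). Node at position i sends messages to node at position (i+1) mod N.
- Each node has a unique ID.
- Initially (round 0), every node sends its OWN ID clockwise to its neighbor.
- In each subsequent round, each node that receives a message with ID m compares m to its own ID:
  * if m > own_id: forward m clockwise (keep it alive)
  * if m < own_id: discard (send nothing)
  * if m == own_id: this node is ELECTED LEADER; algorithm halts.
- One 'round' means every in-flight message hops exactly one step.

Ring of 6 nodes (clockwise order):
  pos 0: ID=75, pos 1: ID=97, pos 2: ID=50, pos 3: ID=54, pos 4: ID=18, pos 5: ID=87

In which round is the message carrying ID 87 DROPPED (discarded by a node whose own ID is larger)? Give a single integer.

Round 1: pos1(id97) recv 75: drop; pos2(id50) recv 97: fwd; pos3(id54) recv 50: drop; pos4(id18) recv 54: fwd; pos5(id87) recv 18: drop; pos0(id75) recv 87: fwd
Round 2: pos3(id54) recv 97: fwd; pos5(id87) recv 54: drop; pos1(id97) recv 87: drop
Round 3: pos4(id18) recv 97: fwd
Round 4: pos5(id87) recv 97: fwd
Round 5: pos0(id75) recv 97: fwd
Round 6: pos1(id97) recv 97: ELECTED
Message ID 87 originates at pos 5; dropped at pos 1 in round 2

Answer: 2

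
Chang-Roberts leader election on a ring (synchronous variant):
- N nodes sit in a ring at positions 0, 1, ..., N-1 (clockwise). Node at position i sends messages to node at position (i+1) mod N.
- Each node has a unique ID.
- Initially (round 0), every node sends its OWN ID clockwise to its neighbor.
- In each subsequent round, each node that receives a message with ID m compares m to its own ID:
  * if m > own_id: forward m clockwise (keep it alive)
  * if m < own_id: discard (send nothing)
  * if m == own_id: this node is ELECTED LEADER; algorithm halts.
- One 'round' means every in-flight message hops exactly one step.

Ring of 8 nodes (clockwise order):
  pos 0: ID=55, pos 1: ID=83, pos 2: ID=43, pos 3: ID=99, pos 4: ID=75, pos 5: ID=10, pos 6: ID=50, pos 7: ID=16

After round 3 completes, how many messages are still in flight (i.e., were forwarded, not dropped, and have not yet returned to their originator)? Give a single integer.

Answer: 2

Derivation:
Round 1: pos1(id83) recv 55: drop; pos2(id43) recv 83: fwd; pos3(id99) recv 43: drop; pos4(id75) recv 99: fwd; pos5(id10) recv 75: fwd; pos6(id50) recv 10: drop; pos7(id16) recv 50: fwd; pos0(id55) recv 16: drop
Round 2: pos3(id99) recv 83: drop; pos5(id10) recv 99: fwd; pos6(id50) recv 75: fwd; pos0(id55) recv 50: drop
Round 3: pos6(id50) recv 99: fwd; pos7(id16) recv 75: fwd
After round 3: 2 messages still in flight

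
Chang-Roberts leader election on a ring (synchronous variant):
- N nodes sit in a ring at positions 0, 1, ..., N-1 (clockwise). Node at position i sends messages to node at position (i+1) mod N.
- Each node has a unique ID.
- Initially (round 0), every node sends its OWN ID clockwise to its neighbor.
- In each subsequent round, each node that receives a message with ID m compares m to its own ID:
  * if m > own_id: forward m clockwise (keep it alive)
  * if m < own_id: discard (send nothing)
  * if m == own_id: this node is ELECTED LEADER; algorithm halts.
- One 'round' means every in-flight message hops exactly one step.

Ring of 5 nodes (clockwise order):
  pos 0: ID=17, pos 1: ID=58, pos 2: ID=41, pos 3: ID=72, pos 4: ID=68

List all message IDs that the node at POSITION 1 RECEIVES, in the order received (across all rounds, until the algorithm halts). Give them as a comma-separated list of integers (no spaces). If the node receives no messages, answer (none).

Answer: 17,68,72

Derivation:
Round 1: pos1(id58) recv 17: drop; pos2(id41) recv 58: fwd; pos3(id72) recv 41: drop; pos4(id68) recv 72: fwd; pos0(id17) recv 68: fwd
Round 2: pos3(id72) recv 58: drop; pos0(id17) recv 72: fwd; pos1(id58) recv 68: fwd
Round 3: pos1(id58) recv 72: fwd; pos2(id41) recv 68: fwd
Round 4: pos2(id41) recv 72: fwd; pos3(id72) recv 68: drop
Round 5: pos3(id72) recv 72: ELECTED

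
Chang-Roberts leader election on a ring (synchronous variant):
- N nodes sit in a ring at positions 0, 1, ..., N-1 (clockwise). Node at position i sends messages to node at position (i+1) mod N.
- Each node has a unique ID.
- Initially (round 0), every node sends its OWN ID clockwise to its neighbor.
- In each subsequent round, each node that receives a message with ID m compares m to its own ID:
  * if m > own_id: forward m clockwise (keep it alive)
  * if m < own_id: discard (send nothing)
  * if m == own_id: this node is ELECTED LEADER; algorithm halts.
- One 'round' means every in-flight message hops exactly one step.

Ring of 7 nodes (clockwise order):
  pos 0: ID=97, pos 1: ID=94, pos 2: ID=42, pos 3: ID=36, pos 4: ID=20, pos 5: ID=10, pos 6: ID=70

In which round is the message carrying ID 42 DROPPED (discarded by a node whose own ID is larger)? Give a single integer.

Answer: 4

Derivation:
Round 1: pos1(id94) recv 97: fwd; pos2(id42) recv 94: fwd; pos3(id36) recv 42: fwd; pos4(id20) recv 36: fwd; pos5(id10) recv 20: fwd; pos6(id70) recv 10: drop; pos0(id97) recv 70: drop
Round 2: pos2(id42) recv 97: fwd; pos3(id36) recv 94: fwd; pos4(id20) recv 42: fwd; pos5(id10) recv 36: fwd; pos6(id70) recv 20: drop
Round 3: pos3(id36) recv 97: fwd; pos4(id20) recv 94: fwd; pos5(id10) recv 42: fwd; pos6(id70) recv 36: drop
Round 4: pos4(id20) recv 97: fwd; pos5(id10) recv 94: fwd; pos6(id70) recv 42: drop
Round 5: pos5(id10) recv 97: fwd; pos6(id70) recv 94: fwd
Round 6: pos6(id70) recv 97: fwd; pos0(id97) recv 94: drop
Round 7: pos0(id97) recv 97: ELECTED
Message ID 42 originates at pos 2; dropped at pos 6 in round 4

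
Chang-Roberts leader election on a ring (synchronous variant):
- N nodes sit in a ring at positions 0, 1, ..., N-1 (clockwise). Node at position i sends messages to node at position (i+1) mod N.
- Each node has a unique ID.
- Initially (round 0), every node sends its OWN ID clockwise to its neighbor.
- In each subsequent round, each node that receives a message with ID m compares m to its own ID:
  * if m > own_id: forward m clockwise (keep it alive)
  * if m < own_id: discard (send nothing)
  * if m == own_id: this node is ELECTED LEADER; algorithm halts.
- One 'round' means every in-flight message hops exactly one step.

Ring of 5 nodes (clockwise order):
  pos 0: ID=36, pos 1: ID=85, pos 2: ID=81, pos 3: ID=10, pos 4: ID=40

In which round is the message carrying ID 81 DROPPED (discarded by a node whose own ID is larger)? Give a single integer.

Answer: 4

Derivation:
Round 1: pos1(id85) recv 36: drop; pos2(id81) recv 85: fwd; pos3(id10) recv 81: fwd; pos4(id40) recv 10: drop; pos0(id36) recv 40: fwd
Round 2: pos3(id10) recv 85: fwd; pos4(id40) recv 81: fwd; pos1(id85) recv 40: drop
Round 3: pos4(id40) recv 85: fwd; pos0(id36) recv 81: fwd
Round 4: pos0(id36) recv 85: fwd; pos1(id85) recv 81: drop
Round 5: pos1(id85) recv 85: ELECTED
Message ID 81 originates at pos 2; dropped at pos 1 in round 4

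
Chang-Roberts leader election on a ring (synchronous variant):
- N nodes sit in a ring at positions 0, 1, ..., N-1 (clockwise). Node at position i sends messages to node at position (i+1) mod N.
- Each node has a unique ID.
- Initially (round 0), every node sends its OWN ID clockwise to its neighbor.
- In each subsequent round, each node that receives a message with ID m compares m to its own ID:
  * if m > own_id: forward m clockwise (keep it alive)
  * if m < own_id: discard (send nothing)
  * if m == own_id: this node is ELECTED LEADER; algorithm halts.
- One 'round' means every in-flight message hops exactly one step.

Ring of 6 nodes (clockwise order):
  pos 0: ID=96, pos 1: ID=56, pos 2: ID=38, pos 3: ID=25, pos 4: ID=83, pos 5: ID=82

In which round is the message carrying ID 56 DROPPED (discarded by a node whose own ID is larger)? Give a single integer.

Round 1: pos1(id56) recv 96: fwd; pos2(id38) recv 56: fwd; pos3(id25) recv 38: fwd; pos4(id83) recv 25: drop; pos5(id82) recv 83: fwd; pos0(id96) recv 82: drop
Round 2: pos2(id38) recv 96: fwd; pos3(id25) recv 56: fwd; pos4(id83) recv 38: drop; pos0(id96) recv 83: drop
Round 3: pos3(id25) recv 96: fwd; pos4(id83) recv 56: drop
Round 4: pos4(id83) recv 96: fwd
Round 5: pos5(id82) recv 96: fwd
Round 6: pos0(id96) recv 96: ELECTED
Message ID 56 originates at pos 1; dropped at pos 4 in round 3

Answer: 3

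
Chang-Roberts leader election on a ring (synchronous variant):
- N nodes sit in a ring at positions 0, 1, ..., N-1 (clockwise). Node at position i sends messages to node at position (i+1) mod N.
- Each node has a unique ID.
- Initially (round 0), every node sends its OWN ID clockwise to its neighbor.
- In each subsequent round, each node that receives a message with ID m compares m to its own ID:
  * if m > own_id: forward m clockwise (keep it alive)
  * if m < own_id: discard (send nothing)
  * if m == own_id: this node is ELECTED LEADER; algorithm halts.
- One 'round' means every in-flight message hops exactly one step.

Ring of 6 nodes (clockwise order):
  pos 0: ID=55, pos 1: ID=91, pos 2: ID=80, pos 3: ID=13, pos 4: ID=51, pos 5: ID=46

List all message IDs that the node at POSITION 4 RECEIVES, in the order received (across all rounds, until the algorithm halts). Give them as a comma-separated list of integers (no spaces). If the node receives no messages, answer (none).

Answer: 13,80,91

Derivation:
Round 1: pos1(id91) recv 55: drop; pos2(id80) recv 91: fwd; pos3(id13) recv 80: fwd; pos4(id51) recv 13: drop; pos5(id46) recv 51: fwd; pos0(id55) recv 46: drop
Round 2: pos3(id13) recv 91: fwd; pos4(id51) recv 80: fwd; pos0(id55) recv 51: drop
Round 3: pos4(id51) recv 91: fwd; pos5(id46) recv 80: fwd
Round 4: pos5(id46) recv 91: fwd; pos0(id55) recv 80: fwd
Round 5: pos0(id55) recv 91: fwd; pos1(id91) recv 80: drop
Round 6: pos1(id91) recv 91: ELECTED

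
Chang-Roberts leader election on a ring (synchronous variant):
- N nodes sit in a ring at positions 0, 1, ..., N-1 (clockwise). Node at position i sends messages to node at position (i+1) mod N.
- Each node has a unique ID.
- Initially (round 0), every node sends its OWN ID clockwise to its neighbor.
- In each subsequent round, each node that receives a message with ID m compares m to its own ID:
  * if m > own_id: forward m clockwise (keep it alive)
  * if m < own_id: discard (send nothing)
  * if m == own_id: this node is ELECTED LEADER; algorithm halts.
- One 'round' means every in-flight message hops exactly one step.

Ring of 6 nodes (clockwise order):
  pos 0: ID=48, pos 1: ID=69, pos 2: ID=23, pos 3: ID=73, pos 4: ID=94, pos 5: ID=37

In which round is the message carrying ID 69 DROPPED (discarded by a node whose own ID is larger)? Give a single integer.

Round 1: pos1(id69) recv 48: drop; pos2(id23) recv 69: fwd; pos3(id73) recv 23: drop; pos4(id94) recv 73: drop; pos5(id37) recv 94: fwd; pos0(id48) recv 37: drop
Round 2: pos3(id73) recv 69: drop; pos0(id48) recv 94: fwd
Round 3: pos1(id69) recv 94: fwd
Round 4: pos2(id23) recv 94: fwd
Round 5: pos3(id73) recv 94: fwd
Round 6: pos4(id94) recv 94: ELECTED
Message ID 69 originates at pos 1; dropped at pos 3 in round 2

Answer: 2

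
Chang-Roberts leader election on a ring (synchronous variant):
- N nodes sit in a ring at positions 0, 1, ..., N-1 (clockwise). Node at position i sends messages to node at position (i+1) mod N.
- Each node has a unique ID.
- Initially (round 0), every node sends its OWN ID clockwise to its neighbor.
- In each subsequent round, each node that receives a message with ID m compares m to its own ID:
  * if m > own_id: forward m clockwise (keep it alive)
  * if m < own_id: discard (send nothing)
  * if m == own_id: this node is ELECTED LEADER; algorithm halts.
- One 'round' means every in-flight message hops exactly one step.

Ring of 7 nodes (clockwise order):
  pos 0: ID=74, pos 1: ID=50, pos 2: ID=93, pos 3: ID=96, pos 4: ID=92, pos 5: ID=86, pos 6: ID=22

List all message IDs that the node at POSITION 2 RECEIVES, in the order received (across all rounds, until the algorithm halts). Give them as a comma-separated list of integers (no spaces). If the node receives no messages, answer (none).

Answer: 50,74,86,92,96

Derivation:
Round 1: pos1(id50) recv 74: fwd; pos2(id93) recv 50: drop; pos3(id96) recv 93: drop; pos4(id92) recv 96: fwd; pos5(id86) recv 92: fwd; pos6(id22) recv 86: fwd; pos0(id74) recv 22: drop
Round 2: pos2(id93) recv 74: drop; pos5(id86) recv 96: fwd; pos6(id22) recv 92: fwd; pos0(id74) recv 86: fwd
Round 3: pos6(id22) recv 96: fwd; pos0(id74) recv 92: fwd; pos1(id50) recv 86: fwd
Round 4: pos0(id74) recv 96: fwd; pos1(id50) recv 92: fwd; pos2(id93) recv 86: drop
Round 5: pos1(id50) recv 96: fwd; pos2(id93) recv 92: drop
Round 6: pos2(id93) recv 96: fwd
Round 7: pos3(id96) recv 96: ELECTED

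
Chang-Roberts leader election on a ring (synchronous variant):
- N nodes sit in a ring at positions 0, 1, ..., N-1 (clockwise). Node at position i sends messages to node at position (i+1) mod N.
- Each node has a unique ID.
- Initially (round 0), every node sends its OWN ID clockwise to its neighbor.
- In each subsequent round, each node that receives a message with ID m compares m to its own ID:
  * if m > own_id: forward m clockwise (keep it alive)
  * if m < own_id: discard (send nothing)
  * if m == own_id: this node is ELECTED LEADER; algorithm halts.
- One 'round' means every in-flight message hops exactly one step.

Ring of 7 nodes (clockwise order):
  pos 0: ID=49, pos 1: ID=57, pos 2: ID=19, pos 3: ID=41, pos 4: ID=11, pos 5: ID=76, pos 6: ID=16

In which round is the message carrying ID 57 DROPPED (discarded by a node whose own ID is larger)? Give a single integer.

Round 1: pos1(id57) recv 49: drop; pos2(id19) recv 57: fwd; pos3(id41) recv 19: drop; pos4(id11) recv 41: fwd; pos5(id76) recv 11: drop; pos6(id16) recv 76: fwd; pos0(id49) recv 16: drop
Round 2: pos3(id41) recv 57: fwd; pos5(id76) recv 41: drop; pos0(id49) recv 76: fwd
Round 3: pos4(id11) recv 57: fwd; pos1(id57) recv 76: fwd
Round 4: pos5(id76) recv 57: drop; pos2(id19) recv 76: fwd
Round 5: pos3(id41) recv 76: fwd
Round 6: pos4(id11) recv 76: fwd
Round 7: pos5(id76) recv 76: ELECTED
Message ID 57 originates at pos 1; dropped at pos 5 in round 4

Answer: 4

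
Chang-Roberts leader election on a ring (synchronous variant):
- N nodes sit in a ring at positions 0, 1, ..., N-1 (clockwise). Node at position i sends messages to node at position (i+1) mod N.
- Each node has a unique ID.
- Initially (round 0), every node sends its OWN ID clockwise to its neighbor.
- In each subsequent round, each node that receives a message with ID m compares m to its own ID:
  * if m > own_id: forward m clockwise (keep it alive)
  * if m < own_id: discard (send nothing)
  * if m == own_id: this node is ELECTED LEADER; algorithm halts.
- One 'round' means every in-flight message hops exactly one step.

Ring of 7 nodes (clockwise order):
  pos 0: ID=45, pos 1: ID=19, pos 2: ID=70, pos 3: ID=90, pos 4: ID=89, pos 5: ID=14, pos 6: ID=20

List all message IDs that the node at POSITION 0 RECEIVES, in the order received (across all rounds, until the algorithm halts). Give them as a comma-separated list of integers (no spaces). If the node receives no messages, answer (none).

Round 1: pos1(id19) recv 45: fwd; pos2(id70) recv 19: drop; pos3(id90) recv 70: drop; pos4(id89) recv 90: fwd; pos5(id14) recv 89: fwd; pos6(id20) recv 14: drop; pos0(id45) recv 20: drop
Round 2: pos2(id70) recv 45: drop; pos5(id14) recv 90: fwd; pos6(id20) recv 89: fwd
Round 3: pos6(id20) recv 90: fwd; pos0(id45) recv 89: fwd
Round 4: pos0(id45) recv 90: fwd; pos1(id19) recv 89: fwd
Round 5: pos1(id19) recv 90: fwd; pos2(id70) recv 89: fwd
Round 6: pos2(id70) recv 90: fwd; pos3(id90) recv 89: drop
Round 7: pos3(id90) recv 90: ELECTED

Answer: 20,89,90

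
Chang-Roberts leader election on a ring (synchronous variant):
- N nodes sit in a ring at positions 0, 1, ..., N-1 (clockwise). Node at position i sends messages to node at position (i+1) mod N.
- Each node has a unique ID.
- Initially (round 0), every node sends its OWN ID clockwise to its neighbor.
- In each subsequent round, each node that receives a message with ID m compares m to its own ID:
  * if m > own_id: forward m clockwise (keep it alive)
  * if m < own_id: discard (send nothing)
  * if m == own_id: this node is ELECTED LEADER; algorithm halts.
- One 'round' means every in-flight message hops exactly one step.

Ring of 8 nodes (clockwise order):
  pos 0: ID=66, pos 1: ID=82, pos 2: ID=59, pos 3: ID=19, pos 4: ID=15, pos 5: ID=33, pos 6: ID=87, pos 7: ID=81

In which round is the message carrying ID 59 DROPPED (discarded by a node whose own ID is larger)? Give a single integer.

Answer: 4

Derivation:
Round 1: pos1(id82) recv 66: drop; pos2(id59) recv 82: fwd; pos3(id19) recv 59: fwd; pos4(id15) recv 19: fwd; pos5(id33) recv 15: drop; pos6(id87) recv 33: drop; pos7(id81) recv 87: fwd; pos0(id66) recv 81: fwd
Round 2: pos3(id19) recv 82: fwd; pos4(id15) recv 59: fwd; pos5(id33) recv 19: drop; pos0(id66) recv 87: fwd; pos1(id82) recv 81: drop
Round 3: pos4(id15) recv 82: fwd; pos5(id33) recv 59: fwd; pos1(id82) recv 87: fwd
Round 4: pos5(id33) recv 82: fwd; pos6(id87) recv 59: drop; pos2(id59) recv 87: fwd
Round 5: pos6(id87) recv 82: drop; pos3(id19) recv 87: fwd
Round 6: pos4(id15) recv 87: fwd
Round 7: pos5(id33) recv 87: fwd
Round 8: pos6(id87) recv 87: ELECTED
Message ID 59 originates at pos 2; dropped at pos 6 in round 4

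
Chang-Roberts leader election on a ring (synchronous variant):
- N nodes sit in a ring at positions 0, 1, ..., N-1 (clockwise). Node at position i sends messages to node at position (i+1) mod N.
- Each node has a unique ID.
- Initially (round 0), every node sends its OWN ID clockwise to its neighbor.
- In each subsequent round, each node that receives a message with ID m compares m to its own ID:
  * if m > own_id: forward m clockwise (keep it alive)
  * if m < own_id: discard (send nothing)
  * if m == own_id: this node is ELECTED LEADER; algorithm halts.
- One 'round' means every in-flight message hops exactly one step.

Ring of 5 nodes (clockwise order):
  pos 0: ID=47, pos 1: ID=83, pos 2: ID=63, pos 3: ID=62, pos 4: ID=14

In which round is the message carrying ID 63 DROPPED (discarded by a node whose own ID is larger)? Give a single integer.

Round 1: pos1(id83) recv 47: drop; pos2(id63) recv 83: fwd; pos3(id62) recv 63: fwd; pos4(id14) recv 62: fwd; pos0(id47) recv 14: drop
Round 2: pos3(id62) recv 83: fwd; pos4(id14) recv 63: fwd; pos0(id47) recv 62: fwd
Round 3: pos4(id14) recv 83: fwd; pos0(id47) recv 63: fwd; pos1(id83) recv 62: drop
Round 4: pos0(id47) recv 83: fwd; pos1(id83) recv 63: drop
Round 5: pos1(id83) recv 83: ELECTED
Message ID 63 originates at pos 2; dropped at pos 1 in round 4

Answer: 4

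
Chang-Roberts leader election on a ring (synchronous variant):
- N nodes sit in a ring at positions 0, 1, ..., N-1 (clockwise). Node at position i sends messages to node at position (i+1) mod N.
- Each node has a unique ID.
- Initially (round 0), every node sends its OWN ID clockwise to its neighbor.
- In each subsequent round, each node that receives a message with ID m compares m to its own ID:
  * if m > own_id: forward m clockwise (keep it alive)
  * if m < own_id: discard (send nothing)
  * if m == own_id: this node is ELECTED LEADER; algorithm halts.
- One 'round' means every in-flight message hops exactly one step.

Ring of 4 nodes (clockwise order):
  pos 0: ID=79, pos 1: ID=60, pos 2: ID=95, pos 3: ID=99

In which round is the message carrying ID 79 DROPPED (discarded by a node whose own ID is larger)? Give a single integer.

Answer: 2

Derivation:
Round 1: pos1(id60) recv 79: fwd; pos2(id95) recv 60: drop; pos3(id99) recv 95: drop; pos0(id79) recv 99: fwd
Round 2: pos2(id95) recv 79: drop; pos1(id60) recv 99: fwd
Round 3: pos2(id95) recv 99: fwd
Round 4: pos3(id99) recv 99: ELECTED
Message ID 79 originates at pos 0; dropped at pos 2 in round 2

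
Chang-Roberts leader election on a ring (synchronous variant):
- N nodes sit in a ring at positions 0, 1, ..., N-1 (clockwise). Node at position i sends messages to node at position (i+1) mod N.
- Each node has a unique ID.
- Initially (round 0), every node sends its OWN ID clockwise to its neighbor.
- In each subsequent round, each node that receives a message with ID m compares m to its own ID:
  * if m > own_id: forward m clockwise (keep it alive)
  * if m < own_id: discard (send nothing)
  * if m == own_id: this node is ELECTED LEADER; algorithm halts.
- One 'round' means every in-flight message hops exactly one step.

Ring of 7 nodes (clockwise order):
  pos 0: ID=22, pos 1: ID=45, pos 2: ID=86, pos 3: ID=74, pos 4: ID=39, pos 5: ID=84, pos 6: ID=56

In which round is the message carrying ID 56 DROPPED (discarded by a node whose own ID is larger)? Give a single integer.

Answer: 3

Derivation:
Round 1: pos1(id45) recv 22: drop; pos2(id86) recv 45: drop; pos3(id74) recv 86: fwd; pos4(id39) recv 74: fwd; pos5(id84) recv 39: drop; pos6(id56) recv 84: fwd; pos0(id22) recv 56: fwd
Round 2: pos4(id39) recv 86: fwd; pos5(id84) recv 74: drop; pos0(id22) recv 84: fwd; pos1(id45) recv 56: fwd
Round 3: pos5(id84) recv 86: fwd; pos1(id45) recv 84: fwd; pos2(id86) recv 56: drop
Round 4: pos6(id56) recv 86: fwd; pos2(id86) recv 84: drop
Round 5: pos0(id22) recv 86: fwd
Round 6: pos1(id45) recv 86: fwd
Round 7: pos2(id86) recv 86: ELECTED
Message ID 56 originates at pos 6; dropped at pos 2 in round 3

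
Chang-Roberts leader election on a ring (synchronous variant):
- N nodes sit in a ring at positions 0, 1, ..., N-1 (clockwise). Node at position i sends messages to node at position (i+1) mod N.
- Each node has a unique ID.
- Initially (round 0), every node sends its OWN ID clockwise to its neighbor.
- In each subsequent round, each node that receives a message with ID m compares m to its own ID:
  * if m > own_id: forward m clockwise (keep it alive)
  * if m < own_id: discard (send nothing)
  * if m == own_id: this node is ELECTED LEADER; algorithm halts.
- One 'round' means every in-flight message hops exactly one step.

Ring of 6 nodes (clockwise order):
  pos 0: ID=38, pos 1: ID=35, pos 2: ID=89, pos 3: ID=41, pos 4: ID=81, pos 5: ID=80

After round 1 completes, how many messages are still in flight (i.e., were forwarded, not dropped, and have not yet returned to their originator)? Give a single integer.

Answer: 4

Derivation:
Round 1: pos1(id35) recv 38: fwd; pos2(id89) recv 35: drop; pos3(id41) recv 89: fwd; pos4(id81) recv 41: drop; pos5(id80) recv 81: fwd; pos0(id38) recv 80: fwd
After round 1: 4 messages still in flight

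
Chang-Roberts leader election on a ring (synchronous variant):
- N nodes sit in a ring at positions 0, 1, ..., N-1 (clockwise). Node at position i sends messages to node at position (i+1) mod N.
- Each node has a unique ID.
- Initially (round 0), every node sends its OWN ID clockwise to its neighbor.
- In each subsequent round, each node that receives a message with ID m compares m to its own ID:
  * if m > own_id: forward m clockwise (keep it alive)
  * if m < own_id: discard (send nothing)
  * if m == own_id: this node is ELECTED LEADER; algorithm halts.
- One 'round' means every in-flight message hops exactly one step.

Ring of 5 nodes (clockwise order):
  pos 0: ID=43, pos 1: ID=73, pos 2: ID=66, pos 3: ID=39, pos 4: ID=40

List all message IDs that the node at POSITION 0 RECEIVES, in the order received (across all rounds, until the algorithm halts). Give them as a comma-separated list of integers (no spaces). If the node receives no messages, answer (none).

Round 1: pos1(id73) recv 43: drop; pos2(id66) recv 73: fwd; pos3(id39) recv 66: fwd; pos4(id40) recv 39: drop; pos0(id43) recv 40: drop
Round 2: pos3(id39) recv 73: fwd; pos4(id40) recv 66: fwd
Round 3: pos4(id40) recv 73: fwd; pos0(id43) recv 66: fwd
Round 4: pos0(id43) recv 73: fwd; pos1(id73) recv 66: drop
Round 5: pos1(id73) recv 73: ELECTED

Answer: 40,66,73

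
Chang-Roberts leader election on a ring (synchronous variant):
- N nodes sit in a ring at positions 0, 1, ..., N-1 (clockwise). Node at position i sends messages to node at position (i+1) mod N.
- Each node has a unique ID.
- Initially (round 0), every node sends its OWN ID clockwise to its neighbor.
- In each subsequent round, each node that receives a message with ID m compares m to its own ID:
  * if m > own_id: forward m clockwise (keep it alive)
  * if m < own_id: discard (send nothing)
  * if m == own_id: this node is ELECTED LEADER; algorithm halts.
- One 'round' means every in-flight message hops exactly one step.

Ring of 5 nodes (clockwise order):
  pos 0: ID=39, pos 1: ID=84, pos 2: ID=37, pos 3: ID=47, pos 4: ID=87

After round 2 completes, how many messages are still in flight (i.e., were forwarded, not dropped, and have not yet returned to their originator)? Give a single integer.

Round 1: pos1(id84) recv 39: drop; pos2(id37) recv 84: fwd; pos3(id47) recv 37: drop; pos4(id87) recv 47: drop; pos0(id39) recv 87: fwd
Round 2: pos3(id47) recv 84: fwd; pos1(id84) recv 87: fwd
After round 2: 2 messages still in flight

Answer: 2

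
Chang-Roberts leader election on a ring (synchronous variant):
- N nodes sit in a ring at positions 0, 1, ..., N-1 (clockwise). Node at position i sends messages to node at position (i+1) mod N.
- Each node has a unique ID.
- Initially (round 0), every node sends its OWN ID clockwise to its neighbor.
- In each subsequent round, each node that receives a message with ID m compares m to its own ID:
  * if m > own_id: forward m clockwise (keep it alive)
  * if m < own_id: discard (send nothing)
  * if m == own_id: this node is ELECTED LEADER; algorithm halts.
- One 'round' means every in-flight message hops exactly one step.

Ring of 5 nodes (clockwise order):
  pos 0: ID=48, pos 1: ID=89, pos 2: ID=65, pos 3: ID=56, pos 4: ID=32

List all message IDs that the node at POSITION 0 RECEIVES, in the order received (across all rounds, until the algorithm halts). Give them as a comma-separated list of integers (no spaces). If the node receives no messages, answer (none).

Answer: 32,56,65,89

Derivation:
Round 1: pos1(id89) recv 48: drop; pos2(id65) recv 89: fwd; pos3(id56) recv 65: fwd; pos4(id32) recv 56: fwd; pos0(id48) recv 32: drop
Round 2: pos3(id56) recv 89: fwd; pos4(id32) recv 65: fwd; pos0(id48) recv 56: fwd
Round 3: pos4(id32) recv 89: fwd; pos0(id48) recv 65: fwd; pos1(id89) recv 56: drop
Round 4: pos0(id48) recv 89: fwd; pos1(id89) recv 65: drop
Round 5: pos1(id89) recv 89: ELECTED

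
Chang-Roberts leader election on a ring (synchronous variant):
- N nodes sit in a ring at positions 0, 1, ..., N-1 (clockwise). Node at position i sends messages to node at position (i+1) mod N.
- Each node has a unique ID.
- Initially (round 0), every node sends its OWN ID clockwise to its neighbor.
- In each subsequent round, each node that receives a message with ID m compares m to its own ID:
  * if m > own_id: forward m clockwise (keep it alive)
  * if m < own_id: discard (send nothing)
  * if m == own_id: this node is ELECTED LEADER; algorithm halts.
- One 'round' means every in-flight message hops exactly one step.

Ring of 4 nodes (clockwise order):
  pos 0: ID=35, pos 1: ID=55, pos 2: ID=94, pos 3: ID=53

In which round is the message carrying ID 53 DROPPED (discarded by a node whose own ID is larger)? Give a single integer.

Round 1: pos1(id55) recv 35: drop; pos2(id94) recv 55: drop; pos3(id53) recv 94: fwd; pos0(id35) recv 53: fwd
Round 2: pos0(id35) recv 94: fwd; pos1(id55) recv 53: drop
Round 3: pos1(id55) recv 94: fwd
Round 4: pos2(id94) recv 94: ELECTED
Message ID 53 originates at pos 3; dropped at pos 1 in round 2

Answer: 2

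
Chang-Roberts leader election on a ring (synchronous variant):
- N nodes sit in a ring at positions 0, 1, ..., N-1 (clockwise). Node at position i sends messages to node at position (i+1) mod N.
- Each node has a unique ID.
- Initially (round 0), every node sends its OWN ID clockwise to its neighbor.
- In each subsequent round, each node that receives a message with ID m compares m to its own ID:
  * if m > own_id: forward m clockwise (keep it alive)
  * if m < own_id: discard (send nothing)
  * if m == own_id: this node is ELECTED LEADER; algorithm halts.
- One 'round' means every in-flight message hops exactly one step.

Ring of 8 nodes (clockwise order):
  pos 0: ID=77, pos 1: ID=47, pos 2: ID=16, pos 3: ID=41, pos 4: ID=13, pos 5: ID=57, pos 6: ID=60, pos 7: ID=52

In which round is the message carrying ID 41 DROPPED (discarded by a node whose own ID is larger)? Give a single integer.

Round 1: pos1(id47) recv 77: fwd; pos2(id16) recv 47: fwd; pos3(id41) recv 16: drop; pos4(id13) recv 41: fwd; pos5(id57) recv 13: drop; pos6(id60) recv 57: drop; pos7(id52) recv 60: fwd; pos0(id77) recv 52: drop
Round 2: pos2(id16) recv 77: fwd; pos3(id41) recv 47: fwd; pos5(id57) recv 41: drop; pos0(id77) recv 60: drop
Round 3: pos3(id41) recv 77: fwd; pos4(id13) recv 47: fwd
Round 4: pos4(id13) recv 77: fwd; pos5(id57) recv 47: drop
Round 5: pos5(id57) recv 77: fwd
Round 6: pos6(id60) recv 77: fwd
Round 7: pos7(id52) recv 77: fwd
Round 8: pos0(id77) recv 77: ELECTED
Message ID 41 originates at pos 3; dropped at pos 5 in round 2

Answer: 2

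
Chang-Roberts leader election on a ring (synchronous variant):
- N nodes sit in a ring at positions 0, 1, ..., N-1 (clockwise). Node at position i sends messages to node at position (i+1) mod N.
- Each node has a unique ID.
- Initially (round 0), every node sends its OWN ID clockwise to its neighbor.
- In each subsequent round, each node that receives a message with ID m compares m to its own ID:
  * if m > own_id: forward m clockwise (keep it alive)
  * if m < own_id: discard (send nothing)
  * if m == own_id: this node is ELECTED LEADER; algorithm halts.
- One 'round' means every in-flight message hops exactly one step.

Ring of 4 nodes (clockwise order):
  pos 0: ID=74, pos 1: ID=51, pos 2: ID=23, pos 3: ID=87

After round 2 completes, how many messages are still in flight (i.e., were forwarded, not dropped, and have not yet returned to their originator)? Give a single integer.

Answer: 2

Derivation:
Round 1: pos1(id51) recv 74: fwd; pos2(id23) recv 51: fwd; pos3(id87) recv 23: drop; pos0(id74) recv 87: fwd
Round 2: pos2(id23) recv 74: fwd; pos3(id87) recv 51: drop; pos1(id51) recv 87: fwd
After round 2: 2 messages still in flight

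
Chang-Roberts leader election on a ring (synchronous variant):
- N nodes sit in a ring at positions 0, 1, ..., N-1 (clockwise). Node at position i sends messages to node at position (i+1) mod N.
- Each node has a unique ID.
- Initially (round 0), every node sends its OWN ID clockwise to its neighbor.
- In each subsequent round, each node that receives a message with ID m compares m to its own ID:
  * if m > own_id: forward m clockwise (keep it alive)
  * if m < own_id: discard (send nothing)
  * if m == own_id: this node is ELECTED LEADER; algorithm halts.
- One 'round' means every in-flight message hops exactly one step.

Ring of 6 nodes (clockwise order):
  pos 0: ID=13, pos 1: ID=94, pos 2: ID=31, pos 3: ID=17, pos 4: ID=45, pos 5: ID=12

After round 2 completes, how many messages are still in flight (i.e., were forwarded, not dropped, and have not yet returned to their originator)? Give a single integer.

Round 1: pos1(id94) recv 13: drop; pos2(id31) recv 94: fwd; pos3(id17) recv 31: fwd; pos4(id45) recv 17: drop; pos5(id12) recv 45: fwd; pos0(id13) recv 12: drop
Round 2: pos3(id17) recv 94: fwd; pos4(id45) recv 31: drop; pos0(id13) recv 45: fwd
After round 2: 2 messages still in flight

Answer: 2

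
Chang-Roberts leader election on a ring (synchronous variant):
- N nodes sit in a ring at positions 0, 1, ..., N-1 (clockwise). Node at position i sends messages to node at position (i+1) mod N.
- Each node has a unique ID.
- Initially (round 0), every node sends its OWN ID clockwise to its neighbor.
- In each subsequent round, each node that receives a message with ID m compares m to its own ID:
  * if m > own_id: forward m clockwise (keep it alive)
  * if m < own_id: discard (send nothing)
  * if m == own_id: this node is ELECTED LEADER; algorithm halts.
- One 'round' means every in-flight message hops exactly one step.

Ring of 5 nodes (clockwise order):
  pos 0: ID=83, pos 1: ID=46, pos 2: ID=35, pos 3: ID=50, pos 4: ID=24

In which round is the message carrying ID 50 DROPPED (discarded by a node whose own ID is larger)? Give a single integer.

Answer: 2

Derivation:
Round 1: pos1(id46) recv 83: fwd; pos2(id35) recv 46: fwd; pos3(id50) recv 35: drop; pos4(id24) recv 50: fwd; pos0(id83) recv 24: drop
Round 2: pos2(id35) recv 83: fwd; pos3(id50) recv 46: drop; pos0(id83) recv 50: drop
Round 3: pos3(id50) recv 83: fwd
Round 4: pos4(id24) recv 83: fwd
Round 5: pos0(id83) recv 83: ELECTED
Message ID 50 originates at pos 3; dropped at pos 0 in round 2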